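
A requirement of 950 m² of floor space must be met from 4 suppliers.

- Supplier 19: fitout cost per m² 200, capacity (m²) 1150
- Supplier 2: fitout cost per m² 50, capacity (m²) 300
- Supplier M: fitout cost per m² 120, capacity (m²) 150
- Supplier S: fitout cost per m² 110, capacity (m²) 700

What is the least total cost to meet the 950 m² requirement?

86500

Use suppliers in increasing cost order.
Supplier 2 at 50: take all 300 m² — 650 still needed.
Supplier S at 110: take 650 of its 700 — requirement met.
Supplier M, Supplier 19: unused.
Cost = 300×50 + 650×110 = 86500.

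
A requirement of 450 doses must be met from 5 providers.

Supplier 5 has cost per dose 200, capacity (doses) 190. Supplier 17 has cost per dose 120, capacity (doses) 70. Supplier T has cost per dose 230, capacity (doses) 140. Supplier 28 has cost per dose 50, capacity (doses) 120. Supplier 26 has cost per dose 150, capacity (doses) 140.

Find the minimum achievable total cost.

59400

Fill from the cheapest provider first.
Supplier 28 (50): use full 120 ; 330 doses to go.
Take 70 from Supplier 17 at 120 ; need 260 more.
Supplier 26 at 150: take all 140 doses ; 120 still needed.
Supplier 5 (200): take the remaining 120 ; done.
Supplier T: unused.
Cost = 120×50 + 70×120 + 140×150 + 120×200 = 59400.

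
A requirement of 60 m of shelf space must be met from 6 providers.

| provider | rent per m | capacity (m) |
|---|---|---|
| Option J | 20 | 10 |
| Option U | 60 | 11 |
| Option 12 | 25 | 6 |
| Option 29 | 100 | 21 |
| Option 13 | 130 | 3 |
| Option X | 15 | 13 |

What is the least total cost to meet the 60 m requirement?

Fill from the cheapest provider first.
Take 13 from Option X at 15 ; need 47 more.
Option J at 20: take all 10 m ; 37 still needed.
Take 6 from Option 12 at 25 ; need 31 more.
Option U (60): use full 11 ; 20 m to go.
Option 29 at 100: take 20 of its 21 ; requirement met.
Option 13: unused.
Cost = 13×15 + 10×20 + 6×25 + 11×60 + 20×100 = 3205.

3205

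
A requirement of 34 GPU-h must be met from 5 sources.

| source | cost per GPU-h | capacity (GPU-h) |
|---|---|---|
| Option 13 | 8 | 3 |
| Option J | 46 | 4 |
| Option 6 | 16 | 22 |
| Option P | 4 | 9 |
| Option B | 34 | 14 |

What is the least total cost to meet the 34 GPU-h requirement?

412

Fill from the cheapest source first.
Take 9 from Option P at 4 — need 25 more.
Option 13 at 8: take all 3 GPU-h — 22 still needed.
Option 6 at 16: take all 22 GPU-h — 0 still needed.
Option B, Option J: unused.
Cost = 9×4 + 3×8 + 22×16 = 412.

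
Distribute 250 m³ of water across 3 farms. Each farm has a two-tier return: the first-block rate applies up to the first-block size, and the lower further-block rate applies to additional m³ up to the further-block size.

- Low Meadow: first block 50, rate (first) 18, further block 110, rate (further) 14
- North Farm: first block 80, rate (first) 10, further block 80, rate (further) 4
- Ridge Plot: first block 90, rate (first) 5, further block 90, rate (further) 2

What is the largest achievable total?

Order all 6 blocks by rate: Low Meadow/first 18 > Low Meadow/second 14 > North Farm/first 10 > Ridge Plot/first 5 > North Farm/second 4 > Ridge Plot/second 2.
Low Meadow first at 18: fill all 50 — 200 left.
Low Meadow/second (14): +110 — 90 left.
North Farm/first (10): +80 — 10 left.
Ridge Plot/first: +10 of 90 at 5; pool empty.
Total = 18×50 + 14×110 + 10×80 + 5×10 = 3290.

3290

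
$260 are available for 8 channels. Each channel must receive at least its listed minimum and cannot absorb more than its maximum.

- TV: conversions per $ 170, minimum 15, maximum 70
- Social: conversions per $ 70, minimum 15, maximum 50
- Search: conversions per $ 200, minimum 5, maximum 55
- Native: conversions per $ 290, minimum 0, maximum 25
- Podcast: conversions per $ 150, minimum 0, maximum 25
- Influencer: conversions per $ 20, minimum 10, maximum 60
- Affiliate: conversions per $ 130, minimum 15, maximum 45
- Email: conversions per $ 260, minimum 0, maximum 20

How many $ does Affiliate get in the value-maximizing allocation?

Meeting every minimum uses 15+15+5+0+0+10+15+0 = 60 $, leaving 200.
Rank by conversions per $: Native 290 > Email 260 > Search 200 > TV 170 > Podcast 150 > Affiliate 130 > Social 70 > Influencer 20.
Native takes 25 more to reach its cap of 25 ; 175 left.
Give Email 20 more to hit its cap of 20 ; 155 left.
Search takes 50 more to reach its cap of 55 ; 105 left.
TV takes 55 more to reach its cap of 70 ; 50 left.
Give Podcast 25 more to hit its cap of 25 ; 25 left.
Affiliate has room for 30 more but only 25 remain, so it gets 40.

40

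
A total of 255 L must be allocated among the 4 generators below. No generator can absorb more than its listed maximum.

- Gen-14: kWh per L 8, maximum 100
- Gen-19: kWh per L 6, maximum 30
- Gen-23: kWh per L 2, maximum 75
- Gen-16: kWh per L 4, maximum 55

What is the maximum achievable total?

1340

Highest kWh per L first: Gen-14 8 > Gen-19 6 > Gen-16 4 > Gen-23 2.
Gen-14 takes 100 to reach its cap of 100 ; 155 left.
Gen-19 takes 30 to reach its cap of 30 ; 125 left.
Give Gen-16 55 to hit its cap of 55 ; 70 left.
Gen-23: +70 (room for 75) → 70. Pool exhausted.
Total = 8×100 + 6×30 + 2×70 + 4×55 = 1340.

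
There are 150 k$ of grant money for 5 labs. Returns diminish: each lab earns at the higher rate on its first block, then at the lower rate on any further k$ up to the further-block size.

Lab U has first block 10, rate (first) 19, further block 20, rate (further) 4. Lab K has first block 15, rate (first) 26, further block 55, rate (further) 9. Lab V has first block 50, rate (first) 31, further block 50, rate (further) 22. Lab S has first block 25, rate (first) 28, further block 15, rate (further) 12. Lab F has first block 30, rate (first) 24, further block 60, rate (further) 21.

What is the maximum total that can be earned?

4020

Treat each block as its own option and order by rate: Lab V/first 31 > Lab S/first 28 > Lab K/first 26 > Lab F/first 24 > Lab V/second 22 > Lab F/second 21 > Lab U/first 19 > Lab S/second 12 > Lab K/second 9 > Lab U/second 4.
Lab V/first (31): +50 → 100 left.
Fill Lab S first block (25 at 28) → 75 left.
Lab K first at 26: fill all 15 → 60 left.
Lab F/first (24): +30 → 30 left.
Lab V second at 22: only 30 left, fill 30.
Total = 31×50 + 28×25 + 26×15 + 24×30 + 22×30 = 4020.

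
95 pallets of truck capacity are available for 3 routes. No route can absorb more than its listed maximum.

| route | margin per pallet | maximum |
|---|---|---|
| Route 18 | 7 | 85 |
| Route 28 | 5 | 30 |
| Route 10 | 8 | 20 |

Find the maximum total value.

Rank by margin per pallet: Route 10 8 > Route 18 7 > Route 28 5.
Give Route 10 20 to hit its cap of 20 ; 75 left.
Route 18: +75 (room for 85) → 75. Pool exhausted.
Total = 7×75 + 8×20 = 685.

685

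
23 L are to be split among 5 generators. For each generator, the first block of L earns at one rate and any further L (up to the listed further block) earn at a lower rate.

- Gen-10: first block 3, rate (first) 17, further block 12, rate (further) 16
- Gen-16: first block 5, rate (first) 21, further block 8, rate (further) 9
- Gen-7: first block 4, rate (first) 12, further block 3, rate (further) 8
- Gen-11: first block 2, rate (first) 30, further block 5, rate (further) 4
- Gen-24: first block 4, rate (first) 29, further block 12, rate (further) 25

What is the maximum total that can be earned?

581

Treat each block as its own option and order by rate: Gen-11/tier1 30 > Gen-24/tier1 29 > Gen-24/tier2 25 > Gen-16/tier1 21 > Gen-10/tier1 17 > Gen-10/tier2 16 > Gen-7/tier1 12 > Gen-16/tier2 9 > Gen-7/tier2 8 > Gen-11/tier2 4.
Gen-11/tier1 (30): +2 — 21 left.
Fill Gen-24 tier1 block (4 at 29) — 17 left.
Fill Gen-24 tier2 block (12 at 25) — 5 left.
Fill Gen-16 tier1 block (5 at 21) — 0 left.
Total = 30×2 + 29×4 + 25×12 + 21×5 = 581.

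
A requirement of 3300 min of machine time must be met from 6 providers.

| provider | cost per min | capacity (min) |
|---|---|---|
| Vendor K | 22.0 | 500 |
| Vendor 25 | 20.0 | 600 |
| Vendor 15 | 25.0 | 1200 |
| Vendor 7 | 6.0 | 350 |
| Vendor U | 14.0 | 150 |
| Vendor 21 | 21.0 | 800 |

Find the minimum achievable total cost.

Fill from the cheapest provider first.
Vendor 7 (6.0): use full 350 — 2950 min to go.
Vendor U at 14.0: take all 150 min — 2800 still needed.
Vendor 25 at 20.0: take all 600 min — 2200 still needed.
Vendor 21 (21.0): use full 800 — 1400 min to go.
Take 500 from Vendor K at 22.0 — need 900 more.
Take 900 from Vendor 15 at 25.0 to finish.
Cost = 350×6.0 + 150×14.0 + 600×20.0 + 800×21.0 + 500×22.0 + 900×25.0 = 66500.

66500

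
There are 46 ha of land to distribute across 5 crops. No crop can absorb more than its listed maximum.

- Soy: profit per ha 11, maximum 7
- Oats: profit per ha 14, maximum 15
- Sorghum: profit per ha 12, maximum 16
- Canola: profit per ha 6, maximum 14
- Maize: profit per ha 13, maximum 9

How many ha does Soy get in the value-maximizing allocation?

6

Highest profit per ha first: Oats 14 > Maize 13 > Sorghum 12 > Soy 11 > Canola 6.
Oats: +15 to 15 (cap) ; 31 left.
Maize takes 9 to reach its cap of 9 ; 22 left.
Give Sorghum 16 to hit its cap of 16 ; 6 left.
Soy: +6 (room for 7) → 6. Pool exhausted.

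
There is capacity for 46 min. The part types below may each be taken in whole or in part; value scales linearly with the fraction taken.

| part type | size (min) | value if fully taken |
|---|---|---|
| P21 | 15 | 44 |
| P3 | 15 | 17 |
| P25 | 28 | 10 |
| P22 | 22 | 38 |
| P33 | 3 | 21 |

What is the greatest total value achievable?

Best value per unit of size first: P33 21/3≈7, P21 44/15≈2.93, P22 38/22≈1.73, P3 17/15≈1.13, P25 10/28≈0.357.
All 3 min of P33 fit (value 21) → 43 remain.
All 15 min of P21 fit (value 44) → 28 remain.
All 22 min of P22 fit (value 38) → 6 remain.
Fill the last 6 min with part of P3: 6/15 of it earns 6.8.
Total value = 109.8.

109.8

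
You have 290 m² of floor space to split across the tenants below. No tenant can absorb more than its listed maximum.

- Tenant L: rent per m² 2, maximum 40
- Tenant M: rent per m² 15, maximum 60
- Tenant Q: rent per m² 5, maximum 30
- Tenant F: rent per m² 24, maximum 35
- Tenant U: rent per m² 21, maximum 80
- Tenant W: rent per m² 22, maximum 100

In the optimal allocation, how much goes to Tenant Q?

Highest rent per m² first: Tenant F 24 > Tenant W 22 > Tenant U 21 > Tenant M 15 > Tenant Q 5 > Tenant L 2.
Give Tenant F 35 to hit its cap of 35 — 255 left.
Give Tenant W 100 to hit its cap of 100 — 155 left.
Tenant U: +80 to 80 (cap) — 75 left.
Tenant M takes 60 to reach its cap of 60 — 15 left.
Only 15 left; Tenant Q takes them to reach 15.

15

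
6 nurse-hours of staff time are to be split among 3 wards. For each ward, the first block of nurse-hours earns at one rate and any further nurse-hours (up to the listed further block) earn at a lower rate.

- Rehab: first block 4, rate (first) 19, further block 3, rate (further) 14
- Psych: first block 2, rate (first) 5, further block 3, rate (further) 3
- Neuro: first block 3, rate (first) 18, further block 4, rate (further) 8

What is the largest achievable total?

Order all 6 blocks by rate: Rehab/first 19 > Neuro/first 18 > Rehab/second 14 > Neuro/second 8 > Psych/first 5 > Psych/second 3.
Fill Rehab first block (4 at 19) → 2 left.
Neuro/first: +2 of 3 at 18; pool empty.
Total = 19×4 + 18×2 = 112.

112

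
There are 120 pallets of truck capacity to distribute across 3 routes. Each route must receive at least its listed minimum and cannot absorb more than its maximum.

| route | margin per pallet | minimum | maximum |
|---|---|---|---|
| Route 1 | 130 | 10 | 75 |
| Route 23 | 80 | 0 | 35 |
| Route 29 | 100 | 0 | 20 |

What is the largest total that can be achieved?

13750

Meeting every minimum uses 10+0+0 = 10 pallets, leaving 110.
Highest margin per pallet first: Route 1 130 > Route 29 100 > Route 23 80.
Give Route 1 65 more to hit its cap of 75 → 45 left.
Route 29: +20 to 20 (cap) → 25 left.
Only 25 left; Route 23 takes them to reach 25.
Total = 130×75 + 80×25 + 100×20 = 13750.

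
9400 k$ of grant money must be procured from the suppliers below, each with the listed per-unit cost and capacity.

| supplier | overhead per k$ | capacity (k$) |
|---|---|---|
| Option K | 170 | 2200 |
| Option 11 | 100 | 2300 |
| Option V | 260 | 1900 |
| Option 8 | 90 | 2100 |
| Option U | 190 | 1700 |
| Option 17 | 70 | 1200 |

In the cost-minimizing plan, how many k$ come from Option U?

Fill from the cheapest supplier first.
Option 17 (70): use full 1200 — 8200 k$ to go.
Option 8 at 90: take all 2100 k$ — 6100 still needed.
Option 11 (100): use full 2300 — 3800 k$ to go.
Option K at 170: take all 2200 k$ — 1600 still needed.
Option U at 190: take 1600 of its 1700 — requirement met.
Option V: unused.

1600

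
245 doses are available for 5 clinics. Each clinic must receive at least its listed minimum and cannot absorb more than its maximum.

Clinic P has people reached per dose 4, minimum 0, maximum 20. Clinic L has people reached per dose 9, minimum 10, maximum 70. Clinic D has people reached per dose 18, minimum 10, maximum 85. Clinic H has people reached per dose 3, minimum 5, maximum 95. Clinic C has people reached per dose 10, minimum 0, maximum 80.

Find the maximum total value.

2995

Meeting every minimum uses 0+10+10+5+0 = 25 doses, leaving 220.
Highest people reached per dose first: Clinic D 18 > Clinic C 10 > Clinic L 9 > Clinic P 4 > Clinic H 3.
Clinic D takes 75 more to reach its cap of 85 ; 145 left.
Clinic C: +80 to 80 (cap) ; 65 left.
Clinic L: +60 to 70 (cap) ; 5 left.
Clinic P has room for 20 more but only 5 remain, so it gets 5.
Total = 4×5 + 9×70 + 18×85 + 3×5 + 10×80 = 2995.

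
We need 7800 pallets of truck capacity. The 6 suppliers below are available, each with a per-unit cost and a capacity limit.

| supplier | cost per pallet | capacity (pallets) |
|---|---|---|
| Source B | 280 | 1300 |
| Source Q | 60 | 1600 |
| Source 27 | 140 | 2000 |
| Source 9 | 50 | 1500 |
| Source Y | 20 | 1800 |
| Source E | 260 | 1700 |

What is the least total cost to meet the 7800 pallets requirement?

721000

Use suppliers in increasing cost order.
Source Y at 20: take all 1800 pallets → 6000 still needed.
Source 9 (50): use full 1500 → 4500 pallets to go.
Take 1600 from Source Q at 60 → need 2900 more.
Source 27 at 140: take all 2000 pallets → 900 still needed.
Source E at 260: take 900 of its 1700 → requirement met.
Source B: unused.
Cost = 1800×20 + 1500×50 + 1600×60 + 2000×140 + 900×260 = 721000.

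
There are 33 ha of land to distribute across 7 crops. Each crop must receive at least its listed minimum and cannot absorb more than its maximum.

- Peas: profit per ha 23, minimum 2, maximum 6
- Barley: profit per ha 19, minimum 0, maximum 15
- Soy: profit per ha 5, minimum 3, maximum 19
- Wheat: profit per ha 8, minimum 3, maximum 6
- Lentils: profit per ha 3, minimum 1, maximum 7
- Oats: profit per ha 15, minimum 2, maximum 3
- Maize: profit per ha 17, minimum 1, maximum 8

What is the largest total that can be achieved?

546

Meeting every minimum uses 2+0+3+3+1+2+1 = 12 ha, leaving 21.
Order the crops by profit per ha: Peas 23 > Barley 19 > Maize 17 > Oats 15 > Wheat 8 > Soy 5 > Lentils 3.
Peas takes 4 more to reach its cap of 6 → 17 left.
Barley: +15 to 15 (cap) → 2 left.
Maize: +2 (room for 7) → 3. Pool exhausted.
Total = 23×6 + 19×15 + 5×3 + 8×3 + 3×1 + 15×2 + 17×3 = 546.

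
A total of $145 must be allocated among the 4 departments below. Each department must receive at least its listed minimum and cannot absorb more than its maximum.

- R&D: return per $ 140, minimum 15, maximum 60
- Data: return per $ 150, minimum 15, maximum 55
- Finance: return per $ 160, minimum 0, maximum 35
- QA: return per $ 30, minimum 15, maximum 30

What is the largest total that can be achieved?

19900

Meeting every minimum uses 15+15+0+15 = 45 $, leaving 100.
Highest return per $ first: Finance 160 > Data 150 > R&D 140 > QA 30.
Finance takes 35 more to reach its cap of 35 — 65 left.
Give Data 40 more to hit its cap of 55 — 25 left.
R&D: +25 (room for 45) → 40. Pool exhausted.
Total = 140×40 + 150×55 + 160×35 + 30×15 = 19900.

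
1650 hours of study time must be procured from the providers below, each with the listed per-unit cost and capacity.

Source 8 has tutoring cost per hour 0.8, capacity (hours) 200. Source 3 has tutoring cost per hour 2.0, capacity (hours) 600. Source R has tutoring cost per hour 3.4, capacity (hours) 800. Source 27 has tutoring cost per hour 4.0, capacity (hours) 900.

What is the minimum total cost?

Fill from the cheapest provider first.
Source 8 (0.8): use full 200 ; 1450 hours to go.
Source 3 at 2.0: take all 600 hours ; 850 still needed.
Take 800 from Source R at 3.4 ; need 50 more.
Source 27 (4.0): take the remaining 50 ; done.
Cost = 200×0.8 + 600×2.0 + 800×3.4 + 50×4.0 = 4280.

4280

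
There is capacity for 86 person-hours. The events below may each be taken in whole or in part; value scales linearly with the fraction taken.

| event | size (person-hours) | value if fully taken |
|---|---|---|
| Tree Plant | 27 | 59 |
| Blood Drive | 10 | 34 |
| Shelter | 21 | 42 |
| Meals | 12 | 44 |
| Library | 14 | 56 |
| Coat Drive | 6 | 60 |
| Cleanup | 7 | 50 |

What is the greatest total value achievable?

323

Sort by value density: Coat Drive 60/6≈10, Cleanup 50/7≈7.14, Library 56/14≈4, Meals 44/12≈3.67, Blood Drive 34/10≈3.4, Tree Plant 59/27≈2.19, Shelter 42/21≈2.
Take all of Coat Drive (6 person-hours, value 60) → 80 person-hours left.
All 7 person-hours of Cleanup fit (value 50) → 73 remain.
Library: take in full, 14 person-hours for value 56 → 59 left.
All 12 person-hours of Meals fit (value 44) → 47 remain.
Take all of Blood Drive (10 person-hours, value 34) → 37 person-hours left.
Tree Plant: take in full, 27 person-hours for value 59 → 10 left.
10 person-hours left: a 10/21 share of Shelter gives 42×10/21 = 20.
Total value = 323.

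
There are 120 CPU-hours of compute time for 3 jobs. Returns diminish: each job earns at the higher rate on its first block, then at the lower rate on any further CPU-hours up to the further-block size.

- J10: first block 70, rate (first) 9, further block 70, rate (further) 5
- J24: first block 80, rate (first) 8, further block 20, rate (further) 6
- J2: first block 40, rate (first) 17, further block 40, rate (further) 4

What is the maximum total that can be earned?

1390

Treat each block as its own option and order by rate: J2/first 17 > J10/first 9 > J24/first 8 > J24/second 6 > J10/second 5 > J2/second 4.
J2/first (17): +40 ; 80 left.
J10 first at 9: fill all 70 ; 10 left.
10 remain; put them into J24 first at 8.
Total = 17×40 + 9×70 + 8×10 = 1390.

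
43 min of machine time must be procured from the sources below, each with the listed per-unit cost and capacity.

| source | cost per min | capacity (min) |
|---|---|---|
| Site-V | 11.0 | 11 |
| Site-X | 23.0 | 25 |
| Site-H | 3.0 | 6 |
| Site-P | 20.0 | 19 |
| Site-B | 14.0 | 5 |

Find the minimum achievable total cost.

Cheapest first:
Site-H at 3.0: take all 6 min → 37 still needed.
Site-V (11.0): use full 11 → 26 min to go.
Site-B (14.0): use full 5 → 21 min to go.
Site-P (20.0): use full 19 → 2 min to go.
Take 2 from Site-X at 23.0 to finish.
Cost = 6×3.0 + 11×11.0 + 5×14.0 + 19×20.0 + 2×23.0 = 635.

635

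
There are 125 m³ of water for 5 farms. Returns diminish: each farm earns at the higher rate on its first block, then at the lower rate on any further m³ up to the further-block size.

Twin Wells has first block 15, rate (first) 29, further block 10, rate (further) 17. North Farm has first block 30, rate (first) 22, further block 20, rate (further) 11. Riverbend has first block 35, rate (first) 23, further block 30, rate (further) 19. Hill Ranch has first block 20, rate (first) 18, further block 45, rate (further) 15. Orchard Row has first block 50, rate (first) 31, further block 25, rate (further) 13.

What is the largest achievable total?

Rank every tier by rate: Orchard Row/tier1 31 > Twin Wells/tier1 29 > Riverbend/tier1 23 > North Farm/tier1 22 > Riverbend/tier2 19 > Hill Ranch/tier1 18 > Twin Wells/tier2 17 > Hill Ranch/tier2 15 > Orchard Row/tier2 13 > North Farm/tier2 11.
Fill Orchard Row tier1 block (50 at 31) — 75 left.
Twin Wells/tier1 (29): +15 — 60 left.
Riverbend tier1 at 23: fill all 35 — 25 left.
North Farm/tier1: +25 of 30 at 22; pool empty.
Total = 31×50 + 29×15 + 23×35 + 22×25 = 3340.

3340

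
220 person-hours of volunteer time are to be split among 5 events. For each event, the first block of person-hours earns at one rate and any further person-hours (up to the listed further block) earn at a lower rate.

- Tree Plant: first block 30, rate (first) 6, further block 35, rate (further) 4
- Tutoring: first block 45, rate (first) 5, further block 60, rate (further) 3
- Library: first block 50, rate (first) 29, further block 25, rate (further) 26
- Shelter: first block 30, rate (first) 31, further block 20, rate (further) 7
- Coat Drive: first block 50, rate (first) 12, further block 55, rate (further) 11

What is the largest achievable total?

4305

Rank every tier by rate: Shelter/first 31 > Library/first 29 > Library/second 26 > Coat Drive/first 12 > Coat Drive/second 11 > Shelter/second 7 > Tree Plant/first 6 > Tutoring/first 5 > Tree Plant/second 4 > Tutoring/second 3.
Shelter first at 31: fill all 30 ; 190 left.
Library first at 29: fill all 50 ; 140 left.
Library second at 26: fill all 25 ; 115 left.
Coat Drive first at 12: fill all 50 ; 65 left.
Fill Coat Drive second block (55 at 11) ; 10 left.
Shelter second at 7: only 10 left, fill 10.
Total = 31×30 + 29×50 + 26×25 + 12×50 + 11×55 + 7×10 = 4305.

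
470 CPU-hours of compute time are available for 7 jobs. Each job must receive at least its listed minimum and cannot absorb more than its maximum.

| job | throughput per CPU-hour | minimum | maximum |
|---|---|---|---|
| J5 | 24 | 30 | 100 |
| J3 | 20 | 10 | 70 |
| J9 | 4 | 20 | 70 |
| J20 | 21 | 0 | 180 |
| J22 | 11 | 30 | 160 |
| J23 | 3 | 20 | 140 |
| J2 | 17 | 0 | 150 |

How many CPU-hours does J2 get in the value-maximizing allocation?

Meeting every minimum uses 30+10+20+0+30+20+0 = 110 CPU-hours, leaving 360.
Order the jobs by throughput per CPU-hour: J5 24 > J20 21 > J3 20 > J2 17 > J22 11 > J9 4 > J23 3.
J5 takes 70 more to reach its cap of 100 — 290 left.
J20: +180 to 180 (cap) — 110 left.
Give J3 60 more to hit its cap of 70 — 50 left.
Only 50 left; J2 takes them to reach 50.

50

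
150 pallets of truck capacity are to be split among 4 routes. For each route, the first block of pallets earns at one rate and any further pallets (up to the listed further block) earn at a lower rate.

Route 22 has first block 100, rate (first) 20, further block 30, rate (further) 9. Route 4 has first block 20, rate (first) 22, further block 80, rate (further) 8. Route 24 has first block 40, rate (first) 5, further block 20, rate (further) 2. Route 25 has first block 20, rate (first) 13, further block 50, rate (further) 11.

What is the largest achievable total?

Order all 8 blocks by rate: Route 4/T1 22 > Route 22/T1 20 > Route 25/T1 13 > Route 25/T2 11 > Route 22/T2 9 > Route 4/T2 8 > Route 24/T1 5 > Route 24/T2 2.
Route 4/T1 (22): +20 ; 130 left.
Fill Route 22 T1 block (100 at 20) ; 30 left.
Fill Route 25 T1 block (20 at 13) ; 10 left.
10 remain; put them into Route 25 T2 at 11.
Total = 22×20 + 20×100 + 13×20 + 11×10 = 2810.

2810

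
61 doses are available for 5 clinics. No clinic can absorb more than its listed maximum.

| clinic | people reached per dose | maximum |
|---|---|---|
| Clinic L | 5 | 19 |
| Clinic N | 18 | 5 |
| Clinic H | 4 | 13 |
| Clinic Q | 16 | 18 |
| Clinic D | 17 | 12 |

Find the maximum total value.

Highest people reached per dose first: Clinic N 18 > Clinic D 17 > Clinic Q 16 > Clinic L 5 > Clinic H 4.
Give Clinic N 5 to hit its cap of 5 — 56 left.
Give Clinic D 12 to hit its cap of 12 — 44 left.
Clinic Q: +18 to 18 (cap) — 26 left.
Clinic L: +19 to 19 (cap) — 7 left.
Only 7 left; Clinic H takes them to reach 7.
Total = 5×19 + 18×5 + 4×7 + 16×18 + 17×12 = 705.

705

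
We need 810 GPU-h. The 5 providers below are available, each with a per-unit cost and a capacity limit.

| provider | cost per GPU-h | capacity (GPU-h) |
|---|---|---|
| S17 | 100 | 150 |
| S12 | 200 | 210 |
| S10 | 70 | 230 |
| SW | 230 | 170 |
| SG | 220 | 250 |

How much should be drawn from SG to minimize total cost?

Fill from the cheapest provider first.
S10 at 70: take all 230 GPU-h → 580 still needed.
Take 150 from S17 at 100 → need 430 more.
S12 (200): use full 210 → 220 GPU-h to go.
SG at 220: take 220 of its 250 → requirement met.
SW: unused.

220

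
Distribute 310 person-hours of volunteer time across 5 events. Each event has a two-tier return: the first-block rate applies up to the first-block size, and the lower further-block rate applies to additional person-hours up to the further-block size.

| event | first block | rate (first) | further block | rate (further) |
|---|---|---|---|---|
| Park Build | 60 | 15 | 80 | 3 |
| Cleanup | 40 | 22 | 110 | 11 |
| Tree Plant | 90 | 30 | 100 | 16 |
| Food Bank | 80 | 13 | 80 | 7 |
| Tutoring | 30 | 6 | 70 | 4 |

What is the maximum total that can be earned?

6340

Treat each block as its own option and order by rate: Tree Plant/tier1 30 > Cleanup/tier1 22 > Tree Plant/tier2 16 > Park Build/tier1 15 > Food Bank/tier1 13 > Cleanup/tier2 11 > Food Bank/tier2 7 > Tutoring/tier1 6 > Tutoring/tier2 4 > Park Build/tier2 3.
Tree Plant/tier1 (30): +90 → 220 left.
Cleanup tier1 at 22: fill all 40 → 180 left.
Fill Tree Plant tier2 block (100 at 16) → 80 left.
Park Build tier1 at 15: fill all 60 → 20 left.
20 remain; put them into Food Bank tier1 at 13.
Total = 30×90 + 22×40 + 16×100 + 15×60 + 13×20 = 6340.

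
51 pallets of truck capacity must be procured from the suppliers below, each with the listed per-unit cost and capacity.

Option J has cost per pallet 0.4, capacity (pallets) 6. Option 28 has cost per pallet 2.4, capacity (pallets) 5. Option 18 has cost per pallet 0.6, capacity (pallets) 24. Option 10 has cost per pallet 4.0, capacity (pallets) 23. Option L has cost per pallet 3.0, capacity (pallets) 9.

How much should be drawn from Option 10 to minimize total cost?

7

Fill from the cheapest supplier first.
Take 6 from Option J at 0.4 ; need 45 more.
Option 18 (0.6): use full 24 ; 21 pallets to go.
Take 5 from Option 28 at 2.4 ; need 16 more.
Take 9 from Option L at 3.0 ; need 7 more.
Option 10 (4.0): take the remaining 7 ; done.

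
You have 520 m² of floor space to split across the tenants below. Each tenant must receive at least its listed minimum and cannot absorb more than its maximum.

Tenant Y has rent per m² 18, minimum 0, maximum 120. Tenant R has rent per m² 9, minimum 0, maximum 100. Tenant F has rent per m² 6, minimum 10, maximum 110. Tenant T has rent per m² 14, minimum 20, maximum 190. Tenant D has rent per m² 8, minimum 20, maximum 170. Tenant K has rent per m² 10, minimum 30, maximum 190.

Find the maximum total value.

Meeting every minimum uses 0+0+10+20+20+30 = 80 m², leaving 440.
Rank by rent per m²: Tenant Y 18 > Tenant T 14 > Tenant K 10 > Tenant R 9 > Tenant D 8 > Tenant F 6.
Tenant Y takes 120 more to reach its cap of 120 — 320 left.
Give Tenant T 170 more to hit its cap of 190 — 150 left.
Tenant K has room for 160 more but only 150 remain, so it gets 180.
Total = 18×120 + 6×10 + 14×190 + 8×20 + 10×180 = 6840.

6840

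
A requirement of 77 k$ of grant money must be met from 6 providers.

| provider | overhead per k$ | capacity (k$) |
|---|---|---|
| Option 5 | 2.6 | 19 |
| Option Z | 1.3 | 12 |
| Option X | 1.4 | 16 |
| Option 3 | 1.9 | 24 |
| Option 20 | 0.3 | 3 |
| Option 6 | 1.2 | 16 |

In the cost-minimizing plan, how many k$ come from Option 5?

6

Use providers in increasing cost order.
Take 3 from Option 20 at 0.3 — need 74 more.
Take 16 from Option 6 at 1.2 — need 58 more.
Option Z (1.3): use full 12 — 46 k$ to go.
Option X (1.4): use full 16 — 30 k$ to go.
Take 24 from Option 3 at 1.9 — need 6 more.
Option 5 at 2.6: take 6 of its 19 — requirement met.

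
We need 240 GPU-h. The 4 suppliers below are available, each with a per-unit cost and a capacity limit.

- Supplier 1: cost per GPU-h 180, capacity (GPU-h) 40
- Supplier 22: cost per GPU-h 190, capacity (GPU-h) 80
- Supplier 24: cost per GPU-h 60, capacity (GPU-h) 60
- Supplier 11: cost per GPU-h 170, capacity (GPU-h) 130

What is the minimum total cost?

34800

Fill from the cheapest supplier first.
Supplier 24 (60): use full 60 → 180 GPU-h to go.
Supplier 11 (170): use full 130 → 50 GPU-h to go.
Supplier 1 at 180: take all 40 GPU-h → 10 still needed.
Take 10 from Supplier 22 at 190 to finish.
Cost = 60×60 + 130×170 + 40×180 + 10×190 = 34800.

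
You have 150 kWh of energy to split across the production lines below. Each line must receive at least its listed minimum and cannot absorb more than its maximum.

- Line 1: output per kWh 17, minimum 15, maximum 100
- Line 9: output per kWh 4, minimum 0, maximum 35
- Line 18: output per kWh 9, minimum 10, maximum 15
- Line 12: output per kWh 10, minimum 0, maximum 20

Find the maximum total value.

2095

Meeting every minimum uses 15+0+10+0 = 25 kWh, leaving 125.
Rank by output per kWh: Line 1 17 > Line 12 10 > Line 18 9 > Line 9 4.
Give Line 1 85 more to hit its cap of 100 → 40 left.
Line 12: +20 to 20 (cap) → 20 left.
Line 18 takes 5 more to reach its cap of 15 → 15 left.
Line 9 has room for 35 more but only 15 remain, so it gets 15.
Total = 17×100 + 4×15 + 9×15 + 10×20 = 2095.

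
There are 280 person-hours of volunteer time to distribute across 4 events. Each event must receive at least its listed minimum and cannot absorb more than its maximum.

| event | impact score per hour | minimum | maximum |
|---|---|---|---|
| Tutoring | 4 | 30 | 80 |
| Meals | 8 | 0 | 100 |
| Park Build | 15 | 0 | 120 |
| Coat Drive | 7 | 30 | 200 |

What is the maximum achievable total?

2930

Meeting every minimum uses 30+0+0+30 = 60 person-hours, leaving 220.
Order the events by impact score per hour: Park Build 15 > Meals 8 > Coat Drive 7 > Tutoring 4.
Park Build takes 120 more to reach its cap of 120 ; 100 left.
Meals: +100 to 100 (cap) ; 0 left.
Total = 4×30 + 8×100 + 15×120 + 7×30 = 2930.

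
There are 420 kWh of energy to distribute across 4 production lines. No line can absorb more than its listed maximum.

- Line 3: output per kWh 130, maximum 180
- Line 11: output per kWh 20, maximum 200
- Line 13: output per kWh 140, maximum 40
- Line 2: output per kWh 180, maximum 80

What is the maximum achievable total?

Rank by output per kWh: Line 2 180 > Line 13 140 > Line 3 130 > Line 11 20.
Line 2 takes 80 to reach its cap of 80 → 340 left.
Give Line 13 40 to hit its cap of 40 → 300 left.
Give Line 3 180 to hit its cap of 180 → 120 left.
Line 11: +120 (room for 200) → 120. Pool exhausted.
Total = 130×180 + 20×120 + 140×40 + 180×80 = 45800.

45800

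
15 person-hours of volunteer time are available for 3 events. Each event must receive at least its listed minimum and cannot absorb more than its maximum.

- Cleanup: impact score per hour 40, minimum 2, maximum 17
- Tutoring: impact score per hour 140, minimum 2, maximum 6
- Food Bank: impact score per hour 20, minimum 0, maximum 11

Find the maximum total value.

1200

Meeting every minimum uses 2+2+0 = 4 person-hours, leaving 11.
Order the events by impact score per hour: Tutoring 140 > Cleanup 40 > Food Bank 20.
Give Tutoring 4 more to hit its cap of 6 → 7 left.
Cleanup: +7 (room for 15) → 9. Pool exhausted.
Total = 40×9 + 140×6 = 1200.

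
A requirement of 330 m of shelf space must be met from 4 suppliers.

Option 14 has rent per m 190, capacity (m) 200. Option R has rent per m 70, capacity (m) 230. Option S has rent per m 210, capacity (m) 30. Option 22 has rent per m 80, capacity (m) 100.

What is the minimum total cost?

Cheapest first:
Option R (70): use full 230 ; 100 m to go.
Option 22 at 80: take all 100 m ; 0 still needed.
Option 14, Option S: unused.
Cost = 230×70 + 100×80 = 24100.

24100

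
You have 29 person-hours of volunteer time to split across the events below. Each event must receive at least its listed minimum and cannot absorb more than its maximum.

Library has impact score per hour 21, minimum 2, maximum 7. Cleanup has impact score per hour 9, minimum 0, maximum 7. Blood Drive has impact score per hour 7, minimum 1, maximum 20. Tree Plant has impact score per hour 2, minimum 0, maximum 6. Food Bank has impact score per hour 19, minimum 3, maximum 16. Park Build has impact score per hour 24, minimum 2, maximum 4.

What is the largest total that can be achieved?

563

Meeting every minimum uses 2+0+1+0+3+2 = 8 person-hours, leaving 21.
Order the events by impact score per hour: Park Build 24 > Library 21 > Food Bank 19 > Cleanup 9 > Blood Drive 7 > Tree Plant 2.
Give Park Build 2 more to hit its cap of 4 → 19 left.
Give Library 5 more to hit its cap of 7 → 14 left.
Food Bank: +13 to 16 (cap) → 1 left.
Cleanup: +1 (room for 7) → 1. Pool exhausted.
Total = 21×7 + 9×1 + 7×1 + 19×16 + 24×4 = 563.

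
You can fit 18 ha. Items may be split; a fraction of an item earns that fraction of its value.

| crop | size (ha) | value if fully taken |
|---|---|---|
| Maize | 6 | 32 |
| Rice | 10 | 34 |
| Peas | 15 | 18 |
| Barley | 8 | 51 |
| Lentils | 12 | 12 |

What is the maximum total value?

96.6

Rank by value-to-size ratio: Barley 51/8≈6.38, Maize 32/6≈5.33, Rice 34/10≈3.4, Peas 18/15≈1.2, Lentils 12/12≈1.
All 8 ha of Barley fit (value 51) — 10 remain.
Maize: take in full, 6 ha for value 32 — 4 left.
4 ha left: a 4/10 share of Rice gives 34×4/10 = 13.6.
Total value = 96.6.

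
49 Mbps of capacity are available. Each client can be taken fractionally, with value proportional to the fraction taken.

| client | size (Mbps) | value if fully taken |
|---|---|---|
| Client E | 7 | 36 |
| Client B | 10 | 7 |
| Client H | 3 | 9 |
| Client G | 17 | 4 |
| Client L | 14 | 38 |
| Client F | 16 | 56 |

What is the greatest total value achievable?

Best value per unit of size first: Client E 36/7≈5.14, Client F 56/16≈3.5, Client H 9/3≈3, Client L 38/14≈2.71, Client B 7/10≈0.7, Client G 4/17≈0.235.
Take all of Client E (7 Mbps, value 36) ; 42 Mbps left.
Take all of Client F (16 Mbps, value 56) ; 26 Mbps left.
Client H: take in full, 3 Mbps for value 9 ; 23 left.
All 14 Mbps of Client L fit (value 38) ; 9 remain.
Only 9 Mbps remain; take 9/10 of Client B for value 7×9/10 = 6.3.
Total value = 145.3.

145.3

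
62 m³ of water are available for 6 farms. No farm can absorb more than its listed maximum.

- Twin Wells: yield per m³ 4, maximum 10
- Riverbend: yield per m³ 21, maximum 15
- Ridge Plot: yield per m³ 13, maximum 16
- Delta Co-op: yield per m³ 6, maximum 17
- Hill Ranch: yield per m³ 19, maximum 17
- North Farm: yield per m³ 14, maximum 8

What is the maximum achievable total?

994

Order the farms by yield per m³: Riverbend 21 > Hill Ranch 19 > North Farm 14 > Ridge Plot 13 > Delta Co-op 6 > Twin Wells 4.
Give Riverbend 15 to hit its cap of 15 → 47 left.
Hill Ranch: +17 to 17 (cap) → 30 left.
North Farm takes 8 to reach its cap of 8 → 22 left.
Ridge Plot: +16 to 16 (cap) → 6 left.
Only 6 left; Delta Co-op takes them to reach 6.
Total = 21×15 + 13×16 + 6×6 + 19×17 + 14×8 = 994.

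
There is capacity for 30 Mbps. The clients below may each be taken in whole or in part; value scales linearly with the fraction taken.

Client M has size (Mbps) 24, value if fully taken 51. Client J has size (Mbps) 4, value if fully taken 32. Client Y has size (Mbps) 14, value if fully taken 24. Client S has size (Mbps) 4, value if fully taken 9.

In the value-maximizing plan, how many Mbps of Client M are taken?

22

Sort by value density: Client J 32/4≈8, Client S 9/4≈2.25, Client M 51/24≈2.12, Client Y 24/14≈1.71.
Client J: take in full, 4 Mbps for value 32 — 26 left.
All 4 Mbps of Client S fit (value 9) — 22 remain.
22 Mbps left: a 22/24 share of Client M gives 51×22/24 = 46.75.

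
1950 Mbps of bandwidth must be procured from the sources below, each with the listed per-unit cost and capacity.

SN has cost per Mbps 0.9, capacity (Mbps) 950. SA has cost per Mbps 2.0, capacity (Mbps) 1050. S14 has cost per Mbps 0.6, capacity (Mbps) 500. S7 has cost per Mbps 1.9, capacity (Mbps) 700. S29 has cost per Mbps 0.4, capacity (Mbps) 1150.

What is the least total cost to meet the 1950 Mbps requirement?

Use sources in increasing cost order.
S29 (0.4): use full 1150 → 800 Mbps to go.
S14 at 0.6: take all 500 Mbps → 300 still needed.
Take 300 from SN at 0.9 to finish.
S7, SA: unused.
Cost = 1150×0.4 + 500×0.6 + 300×0.9 = 1030.

1030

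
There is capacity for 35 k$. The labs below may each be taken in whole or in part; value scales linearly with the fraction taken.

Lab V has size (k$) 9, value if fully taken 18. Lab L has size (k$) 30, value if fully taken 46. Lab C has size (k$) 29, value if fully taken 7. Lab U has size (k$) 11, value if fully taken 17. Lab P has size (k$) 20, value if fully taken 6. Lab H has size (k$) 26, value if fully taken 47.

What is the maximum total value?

Sort by value density: Lab V 18/9≈2, Lab H 47/26≈1.81, Lab U 17/11≈1.55, Lab L 46/30≈1.53, Lab P 6/20≈0.3, Lab C 7/29≈0.241.
Take all of Lab V (9 k$, value 18) ; 26 k$ left.
Take all of Lab H (26 k$, value 47) ; 0 k$ left.
Total value = 65.

65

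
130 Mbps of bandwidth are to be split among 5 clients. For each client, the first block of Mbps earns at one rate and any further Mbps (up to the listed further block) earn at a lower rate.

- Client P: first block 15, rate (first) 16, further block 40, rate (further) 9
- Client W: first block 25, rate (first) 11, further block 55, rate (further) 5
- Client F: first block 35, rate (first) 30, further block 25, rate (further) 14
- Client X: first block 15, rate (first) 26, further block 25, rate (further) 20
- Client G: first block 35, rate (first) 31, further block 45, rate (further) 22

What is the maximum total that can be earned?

Treat each block as its own option and order by rate: Client G/T1 31 > Client F/T1 30 > Client X/T1 26 > Client G/T2 22 > Client X/T2 20 > Client P/T1 16 > Client F/T2 14 > Client W/T1 11 > Client P/T2 9 > Client W/T2 5.
Client G T1 at 31: fill all 35 ; 95 left.
Client F T1 at 30: fill all 35 ; 60 left.
Client X/T1 (26): +15 ; 45 left.
Client G T2 at 22: fill all 45 ; 0 left.
Total = 31×35 + 30×35 + 26×15 + 22×45 = 3515.

3515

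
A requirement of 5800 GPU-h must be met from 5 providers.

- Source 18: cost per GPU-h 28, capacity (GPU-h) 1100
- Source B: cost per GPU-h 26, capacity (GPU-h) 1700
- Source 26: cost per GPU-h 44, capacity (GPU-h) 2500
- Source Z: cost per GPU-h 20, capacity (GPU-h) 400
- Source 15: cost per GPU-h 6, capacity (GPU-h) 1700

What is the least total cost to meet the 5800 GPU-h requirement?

Use providers in increasing cost order.
Take 1700 from Source 15 at 6 → need 4100 more.
Source Z (20): use full 400 → 3700 GPU-h to go.
Source B (26): use full 1700 → 2000 GPU-h to go.
Source 18 (28): use full 1100 → 900 GPU-h to go.
Source 26 (44): take the remaining 900 → done.
Cost = 1700×6 + 400×20 + 1700×26 + 1100×28 + 900×44 = 132800.

132800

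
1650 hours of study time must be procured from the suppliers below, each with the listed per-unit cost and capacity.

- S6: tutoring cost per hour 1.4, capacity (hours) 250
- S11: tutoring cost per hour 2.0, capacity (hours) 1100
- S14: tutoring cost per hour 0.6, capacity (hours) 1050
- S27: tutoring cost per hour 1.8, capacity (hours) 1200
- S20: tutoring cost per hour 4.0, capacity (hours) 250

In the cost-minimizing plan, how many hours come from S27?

Use suppliers in increasing cost order.
S14 (0.6): use full 1050 → 600 hours to go.
S6 at 1.4: take all 250 hours → 350 still needed.
S27 (1.8): take the remaining 350 → done.
S11, S20: unused.

350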